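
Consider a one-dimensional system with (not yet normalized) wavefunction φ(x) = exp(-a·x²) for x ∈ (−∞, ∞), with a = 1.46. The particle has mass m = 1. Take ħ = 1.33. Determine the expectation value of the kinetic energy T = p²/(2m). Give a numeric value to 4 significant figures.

T = −(ħ²/2m) d²/dx², so ⟨T⟩ = −(ħ²/2m) ∫ φ*·φ'' dx / ∫|φ|² dx; with m = 1.
Gaussian moments: ∫x^(2j)·e^(−2ax²) dx = (2j−1)!!/(4a)^j · √(π/(2a)), odd powers integrate to 0; here √(π/(2a)) = 1.0373. Derivatives: d/dx e^(−ax²) = −2ax·e^(−ax²), d²/dx² e^(−ax²) = (4a²x² − 2a)·e^(−ax²).
State is unnormalized: ∫|φ|² dx = 1.0373, and ∫φ*·(−ħ²/2m · φ'') dx = 1.3394, so ⟨T⟩ = 1.3394 / 1.0373.
⟨T⟩ = 1.2913.

1.291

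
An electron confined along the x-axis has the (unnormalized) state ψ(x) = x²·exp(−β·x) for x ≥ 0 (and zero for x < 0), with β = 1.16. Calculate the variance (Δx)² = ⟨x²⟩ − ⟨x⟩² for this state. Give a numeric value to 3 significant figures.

Compute ⟨x⟩ and ⟨x²⟩ separately, then (Δx)² = ⟨x²⟩ − ⟨x⟩².
Every integrand reduces to terms xʲ·e^(−2βx) on [0, ∞); use ∫₀^∞ xʲ·e^(−2βx) dx = j!/(2β)^(j+1).
Normalization: ∫|ψ|² dx = 0.35708.
⟨x⟩ = 2.1552 and ⟨x²⟩ = 5.5737.
(Δx)² = 5.5737 − (2.1552)² = 0.92895.

0.929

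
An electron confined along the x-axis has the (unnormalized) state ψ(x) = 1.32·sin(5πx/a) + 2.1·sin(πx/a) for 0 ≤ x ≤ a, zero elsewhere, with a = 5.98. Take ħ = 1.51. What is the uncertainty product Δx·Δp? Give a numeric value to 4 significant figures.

Δx = √(⟨x²⟩−⟨x⟩²), Δp = √(⟨p²⟩−⟨p⟩²).
On 0 ≤ x ≤ a (j ≠ l): ∫sin²(jπx/a) dx = a/2, ∫sin(jπx/a)·sin(lπx/a) dx = 0; diagonal moments ∫x·sin²(jπx/a) dx = a²/4, ∫x²·sin²(jπx/a) dx = a³·(1/6 − 1/(4j²π²)); cross terms ∫x·sin(jπx/a)·sin(lπx/a) dx = 0 for j + l even and −4jla²/(π²(j² − l²)²) for j + l odd, ∫x²·sin(jπx/a)·sin(lπx/a) dx = (−1)^(j+l)·4jla³/(π²(j² − l²)²); higher powers the same way via product-to-sum and parts. d²/dx² sin(jπx/a) = −(jπ/a)²·sin(jπx/a); on 0 ≤ x ≤ a, ∫sin²(jπx/a) dx = a/2 and ∫sin(jπx/a)·sin(lπx/a) dx = 0 for j ≠ l, so only diagonal terms survive in ∫|ψ|² and ∫ψ·ψ″; ∫ψ·ψ′ dx = [ψ²/2] between the walls = 0.
Normalization: ∫|ψ|² dx = 18.396.
⟨x⟩ = 2.9900, ⟨x²⟩ = 10.828 ⇒ Δx = 1.3739.
⟨p⟩ = 0.0000, ⟨p²⟩ = 4.9066 ⇒ Δp = 2.2151.
Δx·Δp = 3.0433.

3.043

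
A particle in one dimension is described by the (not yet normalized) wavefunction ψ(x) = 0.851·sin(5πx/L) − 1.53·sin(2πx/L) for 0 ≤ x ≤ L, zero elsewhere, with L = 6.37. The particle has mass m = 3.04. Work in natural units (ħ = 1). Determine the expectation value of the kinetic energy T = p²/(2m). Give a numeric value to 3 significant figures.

0.359

T = −(ħ²/2m) d²/dx², so ⟨T⟩ = −(ħ²/2m) ∫ ψ*·ψ'' dx / ∫|ψ|² dx; with m = 3.04.
d²/dx² sin(jπx/L) = −(jπ/L)²·sin(jπx/L); on 0 ≤ x ≤ L, ∫sin²(jπx/L) dx = L/2 and ∫sin(jπx/L)·sin(lπx/L) dx = 0 for j ≠ l, so only diagonal terms survive in ∫|ψ|² and ∫ψ·ψ″; ∫ψ·ψ′ dx = [ψ²/2] between the walls = 0.
State is unnormalized: ∫|ψ|² dx = 9.7623, and ∫ψ*·(−ħ²/2m · ψ'') dx = 3.5000, so ⟨T⟩ = 3.5000 / 9.7623.
⟨T⟩ = 0.35852.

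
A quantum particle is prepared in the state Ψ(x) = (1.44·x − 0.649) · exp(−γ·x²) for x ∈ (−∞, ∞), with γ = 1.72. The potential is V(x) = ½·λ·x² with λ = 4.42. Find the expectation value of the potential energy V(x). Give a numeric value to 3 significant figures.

⟨V⟩ = ∫ V(x)·|Ψ|² dx / ∫|Ψ|² dx.
Expand each integrand as polynomial × e^(−2γx²) and use ∫x^(2j)·e^(−2γx²) dx = (2j−1)!!/(4γ)^j · √(π/(2γ)), odd powers → 0; here √(π/(2γ)) = 0.95564.
State is unnormalized: ∫|Ψ|² dx = 0.69054, and ∫Ψ*·V(x)·Ψ dx = 0.40686, so ⟨V⟩ = 0.40686 / 0.69054.
⟨V⟩ = 0.58918.

0.589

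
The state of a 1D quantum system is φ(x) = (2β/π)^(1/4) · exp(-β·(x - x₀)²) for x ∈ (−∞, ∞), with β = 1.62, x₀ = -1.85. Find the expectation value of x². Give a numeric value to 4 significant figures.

⟨x²⟩ = ∫ x²·|φ|² dx (integrals over the domain).
Gaussian moments (u = x − x₀): ∫u^(2j)·e^(−2βu²) du = (2j−1)!!/(4β)^j · √(π/(2β)), odd powers integrate to 0; here √(π/(2β)) = 0.98470.
⟨x²⟩ = 3.5768.

3.577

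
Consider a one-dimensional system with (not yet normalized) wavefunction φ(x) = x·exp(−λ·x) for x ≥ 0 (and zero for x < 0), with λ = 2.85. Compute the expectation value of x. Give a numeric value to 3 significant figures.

⟨x⟩ = ∫ x·|φ|² dx / ∫|φ|² dx (integrals over the domain).
Every integrand reduces to terms xʲ·e^(−2λx) on [0, ∞); use ∫₀^∞ xʲ·e^(−2λx) dx = j!/(2λ)^(j+1).
State is unnormalized: ∫|φ|² dx = 0.010800, and ∫φ*·x·φ dx = 0.0056840, so ⟨x⟩ = 0.0056840 / 0.010800.
⟨x⟩ = 0.52632.

0.526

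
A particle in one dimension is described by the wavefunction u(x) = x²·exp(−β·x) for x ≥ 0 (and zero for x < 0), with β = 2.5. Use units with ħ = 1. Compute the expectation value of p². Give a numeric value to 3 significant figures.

2.08

p² u = −ħ² d²u/dx²; ⟨p²⟩ = −ħ² ∫ u*·u'' dx / ∫|u|² dx.
Differentiate x²·exp(−β·x) with the product rule; every integrand then reduces to terms xʲ·e^(−2βx) on [0, ∞), with ∫₀^∞ xʲ·e^(−2βx) dx = j!/(2β)^(j+1).
State is unnormalized: ∫|u|² dx = 0.0076800, and ∫u*·(−ħ² u'') dx = 0.016000, so ⟨p²⟩ = 0.016000 / 0.0076800.
⟨p²⟩ = 2.0833.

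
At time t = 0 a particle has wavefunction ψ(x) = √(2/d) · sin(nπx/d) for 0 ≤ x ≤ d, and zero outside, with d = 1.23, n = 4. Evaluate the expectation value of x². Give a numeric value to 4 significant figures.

0.4995

⟨x²⟩ = ∫ x²·|ψ|² dx (integrals over the domain).
With sin²θ = (1 − cos2θ)/2 on 0 ≤ x ≤ d: ∫sin²(nπx/d) dx = d/2, ∫x·sin²(nπx/d) dx = d²/4, ∫x²·sin²(nπx/d) dx = d³·(1/6 − 1/(4n²π²)); higher powers xᵏ the same way, integrating xᵏ·cos(2nπx/d) by parts.
⟨x²⟩ = 0.49951.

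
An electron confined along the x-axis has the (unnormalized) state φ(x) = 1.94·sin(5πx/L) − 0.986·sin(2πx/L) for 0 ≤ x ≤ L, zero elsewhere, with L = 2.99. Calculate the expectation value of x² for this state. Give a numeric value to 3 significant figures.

⟨x²⟩ = ∫ x²·|φ|² dx / ∫|φ|² dx (integrals over the domain).
On 0 ≤ x ≤ L (j ≠ l): ∫sin²(jπx/L) dx = L/2, ∫sin(jπx/L)·sin(lπx/L) dx = 0; diagonal moments ∫x·sin²(jπx/L) dx = L²/4, ∫x²·sin²(jπx/L) dx = L³·(1/6 − 1/(4j²π²)); cross terms ∫x·sin(jπx/L)·sin(lπx/L) dx = 0 for j + l even and −4jlL²/(π²(j² − l²)²) for j + l odd, ∫x²·sin(jπx/L)·sin(lπx/L) dx = (−1)^(j+l)·4jlL³/(π²(j² − l²)²); higher powers the same way via product-to-sum and parts.
State is unnormalized: ∫|φ|² dx = 7.0800, and ∫φ*·x²·φ dx = 21.772, so ⟨x²⟩ = 21.772 / 7.0800.
⟨x²⟩ = 3.0751.

3.08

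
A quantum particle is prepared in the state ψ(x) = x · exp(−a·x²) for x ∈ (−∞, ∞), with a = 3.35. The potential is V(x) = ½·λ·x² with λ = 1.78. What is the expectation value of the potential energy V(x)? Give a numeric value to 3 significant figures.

⟨V⟩ = ∫ V(x)·|ψ|² dx / ∫|ψ|² dx.
Expand each integrand as polynomial × e^(−2ax²) and use ∫x^(2j)·e^(−2ax²) dx = (2j−1)!!/(4a)^j · √(π/(2a)), odd powers → 0; here √(π/(2a)) = 0.68476.
State is unnormalized: ∫|ψ|² dx = 0.051101, and ∫ψ*·V(x)·ψ dx = 0.010182, so ⟨V⟩ = 0.010182 / 0.051101.
⟨V⟩ = 0.19925.

0.199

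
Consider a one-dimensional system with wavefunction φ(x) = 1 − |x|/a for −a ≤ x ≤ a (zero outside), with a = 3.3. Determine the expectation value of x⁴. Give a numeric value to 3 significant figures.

3.39

⟨x⁴⟩ = ∫ x⁴·|φ|² dx / ∫|φ|² dx (integrals over the domain).
φ is even, so ∫ over [−a, a] = 2∫₀ᵃ with φ = 1 − x/a there: ∫₀ᵃ (1 − x/a)² dx = a/3, ∫₀ᵃ x²(1 − x/a)² dx = a³/30, ∫₀ᵃ x⁴(1 − x/a)² dx = a⁵/105.
State is unnormalized: ∫|φ|² dx = 2.2000, and ∫φ*·x⁴·φ dx = 7.4544, so ⟨x⁴⟩ = 7.4544 / 2.2000.
⟨x⁴⟩ = 3.3883.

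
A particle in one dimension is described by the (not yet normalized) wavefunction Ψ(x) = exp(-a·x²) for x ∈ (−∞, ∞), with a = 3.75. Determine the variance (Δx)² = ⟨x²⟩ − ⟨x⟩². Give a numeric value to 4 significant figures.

Compute ⟨x⟩ and ⟨x²⟩ separately, then (Δx)² = ⟨x²⟩ − ⟨x⟩².
Gaussian moments: ∫x^(2j)·e^(−2ax²) dx = (2j−1)!!/(4a)^j · √(π/(2a)), odd powers integrate to 0; here √(π/(2a)) = 0.64721.
Normalization: ∫|Ψ|² dx = 0.64721.
⟨x⟩ = 0.0000 and ⟨x²⟩ = 0.066667.
(Δx)² = 0.066667 − (0.0000)² = 0.066667.

0.06667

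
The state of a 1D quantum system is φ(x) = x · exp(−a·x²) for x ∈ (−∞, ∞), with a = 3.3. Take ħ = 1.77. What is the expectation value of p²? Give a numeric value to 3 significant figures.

31.0

p² φ = −ħ² d²φ/dx²; ⟨p²⟩ = −ħ² ∫ φ*·φ'' dx / ∫|φ|² dx.
Expand each integrand as polynomial × e^(−2ax²) and use ∫x^(2j)·e^(−2ax²) dx = (2j−1)!!/(4a)^j · √(π/(2a)), odd powers → 0; here √(π/(2a)) = 0.68993. Differentiate with the product rule, d/dx e^(−ax²) = −2ax·e^(−ax²).
State is unnormalized: ∫|φ|² dx = 0.052267, and ∫φ*·(−ħ² φ'') dx = 1.6211, so ⟨p²⟩ = 1.6211 / 0.052267.
⟨p²⟩ = 31.016.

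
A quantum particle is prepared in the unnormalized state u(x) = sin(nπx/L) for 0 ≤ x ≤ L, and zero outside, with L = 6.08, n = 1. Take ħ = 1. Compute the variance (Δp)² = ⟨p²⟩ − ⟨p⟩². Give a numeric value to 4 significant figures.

0.2670

Compute ⟨p⟩ and ⟨p²⟩ separately; (Δp)² = ⟨p²⟩ − ⟨p⟩².
d/dx sin(nπx/L) = (nπ/L)·cos(nπx/L) and d²/dx² sin(nπx/L) = −(nπ/L)²·sin(nπx/L); on 0 ≤ x ≤ L, ∫sin²(nπx/L) dx = L/2 and ∫sin(nπx/L)·cos(nπx/L) dx = 0.
Normalization: ∫|u|² dx = 3.0400.
⟨p⟩ = 0.0000 and ⟨p²⟩ = 0.26699.
(Δp)² = 0.26699 − (0.0000)² = 0.26699.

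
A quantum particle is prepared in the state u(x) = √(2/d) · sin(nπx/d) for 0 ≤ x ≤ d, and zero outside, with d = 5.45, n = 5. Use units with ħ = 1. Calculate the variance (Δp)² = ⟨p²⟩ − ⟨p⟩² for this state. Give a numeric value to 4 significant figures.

8.307

Compute ⟨p⟩ and ⟨p²⟩ separately; (Δp)² = ⟨p²⟩ − ⟨p⟩².
d/dx sin(nπx/d) = (nπ/d)·cos(nπx/d) and d²/dx² sin(nπx/d) = −(nπ/d)²·sin(nπx/d); on 0 ≤ x ≤ d, ∫sin²(nπx/d) dx = d/2 and ∫sin(nπx/d)·cos(nπx/d) dx = 0.
⟨p⟩ = 0.0000 and ⟨p²⟩ = 8.3070.
(Δp)² = 8.3070 − (0.0000)² = 8.3070.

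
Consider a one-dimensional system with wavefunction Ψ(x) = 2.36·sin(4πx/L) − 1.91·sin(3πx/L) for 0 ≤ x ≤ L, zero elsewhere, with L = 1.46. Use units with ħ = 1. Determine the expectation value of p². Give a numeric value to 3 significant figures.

61.3

p² Ψ = −ħ² d²Ψ/dx²; ⟨p²⟩ = −ħ² ∫ Ψ*·Ψ'' dx / ∫|Ψ|² dx.
d²/dx² sin(jπx/L) = −(jπ/L)²·sin(jπx/L); on 0 ≤ x ≤ L, ∫sin²(jπx/L) dx = L/2 and ∫sin(jπx/L)·sin(lπx/L) dx = 0 for j ≠ l, so only diagonal terms survive in ∫|Ψ|² and ∫Ψ·Ψ″; ∫Ψ·Ψ′ dx = [Ψ²/2] between the walls = 0.
State is unnormalized: ∫|Ψ|² dx = 6.7289, and ∫Ψ*·(−ħ² Ψ'') dx = 412.18, so ⟨p²⟩ = 412.18 / 6.7289.
⟨p²⟩ = 61.255.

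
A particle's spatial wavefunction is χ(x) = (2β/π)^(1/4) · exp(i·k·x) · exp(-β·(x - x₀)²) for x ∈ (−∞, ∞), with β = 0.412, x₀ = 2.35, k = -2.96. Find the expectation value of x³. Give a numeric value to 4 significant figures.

17.26

⟨x³⟩ = ∫ x³·|χ|² dx (integrals over the domain).
Gaussian moments (u = x − x₀): ∫u^(2j)·e^(−2βu²) du = (2j−1)!!/(4β)^j · √(π/(2β)), odd powers integrate to 0; here √(π/(2β)) = 1.9526.
⟨x³⟩ = 17.256.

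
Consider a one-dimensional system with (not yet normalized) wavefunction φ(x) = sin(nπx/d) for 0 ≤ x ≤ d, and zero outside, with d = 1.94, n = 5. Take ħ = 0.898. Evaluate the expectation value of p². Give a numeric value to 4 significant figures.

p² φ = −ħ² d²φ/dx²; ⟨p²⟩ = −ħ² ∫ φ*·φ'' dx / ∫|φ|² dx.
d/dx sin(nπx/d) = (nπ/d)·cos(nπx/d) and d²/dx² sin(nπx/d) = −(nπ/d)²·sin(nπx/d); on 0 ≤ x ≤ d, ∫sin²(nπx/d) dx = d/2 and ∫sin(nπx/d)·cos(nπx/d) dx = 0.
State is unnormalized: ∫|φ|² dx = 0.97000, and ∫φ*·(−ħ² φ'') dx = 51.281, so ⟨p²⟩ = 51.281 / 0.97000.
⟨p²⟩ = 52.868.

52.87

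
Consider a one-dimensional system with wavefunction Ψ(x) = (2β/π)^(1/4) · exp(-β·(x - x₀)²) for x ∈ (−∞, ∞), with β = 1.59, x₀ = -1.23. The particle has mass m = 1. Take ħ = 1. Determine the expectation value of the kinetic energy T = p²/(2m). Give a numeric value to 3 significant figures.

T = −(ħ²/2m) d²/dx², so ⟨T⟩ = −(ħ²/2m) ∫ Ψ*·Ψ'' dx; with m = 1.
Gaussian moments (u = x − x₀): ∫u^(2j)·e^(−2βu²) du = (2j−1)!!/(4β)^j · √(π/(2β)), odd powers integrate to 0; here √(π/(2β)) = 0.99394. Derivatives: d/dx e^(−βu²) = −2βu·e^(−βu²), d²/dx² e^(−βu²) = (4β²u² − 2β)·e^(−βu²).
⟨T⟩ = 0.79500.

0.795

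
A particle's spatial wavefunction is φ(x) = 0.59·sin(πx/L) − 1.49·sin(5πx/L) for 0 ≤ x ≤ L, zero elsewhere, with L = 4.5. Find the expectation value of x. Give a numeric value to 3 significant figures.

2.25

⟨x⟩ = ∫ x·|φ|² dx / ∫|φ|² dx (integrals over the domain).
On 0 ≤ x ≤ L (j ≠ l): ∫sin²(jπx/L) dx = L/2, ∫sin(jπx/L)·sin(lπx/L) dx = 0; diagonal moments ∫x·sin²(jπx/L) dx = L²/4, ∫x²·sin²(jπx/L) dx = L³·(1/6 − 1/(4j²π²)); cross terms ∫x·sin(jπx/L)·sin(lπx/L) dx = 0 for j + l even and −4jlL²/(π²(j² − l²)²) for j + l odd, ∫x²·sin(jπx/L)·sin(lπx/L) dx = (−1)^(j+l)·4jlL³/(π²(j² − l²)²); higher powers the same way via product-to-sum and parts.
State is unnormalized: ∫|φ|² dx = 5.7785, and ∫φ*·x·φ dx = 13.002, so ⟨x⟩ = 13.002 / 5.7785.
⟨x⟩ = 2.2500.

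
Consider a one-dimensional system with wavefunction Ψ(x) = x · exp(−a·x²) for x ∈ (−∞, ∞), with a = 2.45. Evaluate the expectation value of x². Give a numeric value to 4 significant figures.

⟨x²⟩ = ∫ x²·|Ψ|² dx / ∫|Ψ|² dx (integrals over the domain).
Expand each integrand as polynomial × e^(−2ax²) and use ∫x^(2j)·e^(−2ax²) dx = (2j−1)!!/(4a)^j · √(π/(2a)), odd powers → 0; here √(π/(2a)) = 0.80071.
State is unnormalized: ∫|Ψ|² dx = 0.081705, and ∫Ψ*·x²·Ψ dx = 0.025012, so ⟨x²⟩ = 0.025012 / 0.081705.
⟨x²⟩ = 0.30612.

0.3061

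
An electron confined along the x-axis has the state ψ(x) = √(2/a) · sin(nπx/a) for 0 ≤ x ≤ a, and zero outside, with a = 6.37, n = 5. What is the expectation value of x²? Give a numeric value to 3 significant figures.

13.4

⟨x²⟩ = ∫ x²·|ψ|² dx (integrals over the domain).
With sin²θ = (1 − cos2θ)/2 on 0 ≤ x ≤ a: ∫sin²(nπx/a) dx = a/2, ∫x·sin²(nπx/a) dx = a²/4, ∫x²·sin²(nπx/a) dx = a³·(1/6 − 1/(4n²π²)); higher powers xᵏ the same way, integrating xᵏ·cos(2nπx/a) by parts.
⟨x²⟩ = 13.443.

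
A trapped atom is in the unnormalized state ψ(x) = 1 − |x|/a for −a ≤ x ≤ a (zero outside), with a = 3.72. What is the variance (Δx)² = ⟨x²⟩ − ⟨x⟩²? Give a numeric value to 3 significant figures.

1.38

Compute ⟨x⟩ and ⟨x²⟩ separately, then (Δx)² = ⟨x²⟩ − ⟨x⟩².
ψ is even, so ∫ over [−a, a] = 2∫₀ᵃ with ψ = 1 − x/a there: ∫₀ᵃ (1 − x/a)² dx = a/3, ∫₀ᵃ x²(1 − x/a)² dx = a³/30, ∫₀ᵃ x⁴(1 − x/a)² dx = a⁵/105.
Normalization: ∫|ψ|² dx = 2.4800.
⟨x⟩ = 0.0000 and ⟨x²⟩ = 1.3838.
(Δx)² = 1.3838 − (0.0000)² = 1.3838.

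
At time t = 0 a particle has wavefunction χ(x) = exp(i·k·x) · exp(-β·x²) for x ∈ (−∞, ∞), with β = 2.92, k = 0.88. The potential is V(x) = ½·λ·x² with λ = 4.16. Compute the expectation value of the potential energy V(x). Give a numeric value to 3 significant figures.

⟨V⟩ = ∫ V(x)·|χ|² dx / ∫|χ|² dx.
Gaussian moments: ∫x^(2j)·e^(−2βx²) dx = (2j−1)!!/(4β)^j · √(π/(2β)), odd powers integrate to 0; here √(π/(2β)) = 0.73345.
State is unnormalized: ∫|χ|² dx = 0.73345, and ∫χ*·V(x)·χ dx = 0.13061, so ⟨V⟩ = 0.13061 / 0.73345.
⟨V⟩ = 0.17808.

0.178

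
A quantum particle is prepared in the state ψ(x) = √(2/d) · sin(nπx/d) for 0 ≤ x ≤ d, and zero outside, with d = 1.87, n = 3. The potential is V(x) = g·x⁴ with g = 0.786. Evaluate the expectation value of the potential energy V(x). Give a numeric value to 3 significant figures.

1.82

⟨V⟩ = ∫ V(x)·|ψ|² dx.
With sin²θ = (1 − cos2θ)/2 on 0 ≤ x ≤ d: ∫sin²(nπx/d) dx = d/2, ∫x·sin²(nπx/d) dx = d²/4, ∫x²·sin²(nπx/d) dx = d³·(1/6 − 1/(4n²π²)); higher powers xᵏ the same way, integrating xᵏ·cos(2nπx/d) by parts.
⟨V⟩ = 1.8159.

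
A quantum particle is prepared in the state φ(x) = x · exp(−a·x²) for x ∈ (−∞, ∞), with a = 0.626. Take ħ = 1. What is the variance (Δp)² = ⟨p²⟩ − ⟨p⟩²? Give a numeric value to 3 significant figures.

1.88

Compute ⟨p⟩ and ⟨p²⟩ separately; (Δp)² = ⟨p²⟩ − ⟨p⟩².
Expand each integrand as polynomial × e^(−2ax²) and use ∫x^(2j)·e^(−2ax²) dx = (2j−1)!!/(4a)^j · √(π/(2a)), odd powers → 0; here √(π/(2a)) = 1.5841. Differentiate with the product rule, d/dx e^(−ax²) = −2ax·e^(−ax²).
Normalization: ∫|φ|² dx = 0.63261.
⟨p⟩ = 0.0000 and ⟨p²⟩ = 1.8780.
(Δp)² = 1.8780 − (0.0000)² = 1.8780.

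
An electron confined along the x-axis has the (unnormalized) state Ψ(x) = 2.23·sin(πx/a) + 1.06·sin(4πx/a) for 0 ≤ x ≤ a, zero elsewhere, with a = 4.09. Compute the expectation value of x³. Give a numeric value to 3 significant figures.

⟨x³⟩ = ∫ x³·|Ψ|² dx / ∫|Ψ|² dx (integrals over the domain).
On 0 ≤ x ≤ a (j ≠ l): ∫sin²(jπx/a) dx = a/2, ∫sin(jπx/a)·sin(lπx/a) dx = 0; diagonal moments ∫x·sin²(jπx/a) dx = a²/4, ∫x²·sin²(jπx/a) dx = a³·(1/6 − 1/(4j²π²)); cross terms ∫x·sin(jπx/a)·sin(lπx/a) dx = 0 for j + l even and −4jla²/(π²(j² − l²)²) for j + l odd, ∫x²·sin(jπx/a)·sin(lπx/a) dx = (−1)^(j+l)·4jla³/(π²(j² − l²)²); higher powers the same way via product-to-sum and parts.
State is unnormalized: ∫|Ψ|² dx = 12.467, and ∫Ψ*·x³·Ψ dx = 146.21, so ⟨x³⟩ = 146.21 / 12.467.
⟨x³⟩ = 11.727.

11.7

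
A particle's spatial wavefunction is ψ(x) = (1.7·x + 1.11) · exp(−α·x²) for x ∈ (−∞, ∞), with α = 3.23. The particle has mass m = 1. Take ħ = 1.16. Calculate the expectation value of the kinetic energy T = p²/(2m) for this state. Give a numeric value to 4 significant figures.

T = −(ħ²/2m) d²/dx², so ⟨T⟩ = −(ħ²/2m) ∫ ψ*·ψ'' dx / ∫|ψ|² dx; with m = 1.
Expand each integrand as polynomial × e^(−2αx²) and use ∫x^(2j)·e^(−2αx²) dx = (2j−1)!!/(4α)^j · √(π/(2α)), odd powers → 0; here √(π/(2α)) = 0.69736. Differentiate with the product rule, d/dx e^(−αx²) = −2αx·e^(−αx²).
State is unnormalized: ∫|ψ|² dx = 1.0152, and ∫ψ*·(−ħ²/2m · ψ'') dx = 2.8842, so ⟨T⟩ = 2.8842 / 1.0152.
⟨T⟩ = 2.8410.

2.841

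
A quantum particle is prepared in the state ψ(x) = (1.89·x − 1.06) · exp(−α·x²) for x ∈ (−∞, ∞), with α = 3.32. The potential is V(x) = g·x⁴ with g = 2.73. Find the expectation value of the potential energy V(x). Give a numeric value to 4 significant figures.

0.08232

⟨V⟩ = ∫ V(x)·|ψ|² dx / ∫|ψ|² dx.
Expand each integrand as polynomial × e^(−2αx²) and use ∫x^(2j)·e^(−2αx²) dx = (2j−1)!!/(4α)^j · √(π/(2α)), odd powers → 0; here √(π/(2α)) = 0.68785.
State is unnormalized: ∫|ψ|² dx = 0.95788, and ∫ψ*·V(x)·ψ dx = 0.078852, so ⟨V⟩ = 0.078852 / 0.95788.
⟨V⟩ = 0.082319.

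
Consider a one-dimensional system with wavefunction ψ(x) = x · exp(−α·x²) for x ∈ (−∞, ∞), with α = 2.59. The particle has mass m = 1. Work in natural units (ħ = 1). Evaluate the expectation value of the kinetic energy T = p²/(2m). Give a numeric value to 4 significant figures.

3.885

T = −(ħ²/2m) d²/dx², so ⟨T⟩ = −(ħ²/2m) ∫ ψ*·ψ'' dx / ∫|ψ|² dx; with m = 1.
Expand each integrand as polynomial × e^(−2αx²) and use ∫x^(2j)·e^(−2αx²) dx = (2j−1)!!/(4α)^j · √(π/(2α)), odd powers → 0; here √(π/(2α)) = 0.77877. Differentiate with the product rule, d/dx e^(−αx²) = −2αx·e^(−αx²).
State is unnormalized: ∫|ψ|² dx = 0.075171, and ∫ψ*·(−ħ²/2m · ψ'') dx = 0.29204, so ⟨T⟩ = 0.29204 / 0.075171.
⟨T⟩ = 3.8850.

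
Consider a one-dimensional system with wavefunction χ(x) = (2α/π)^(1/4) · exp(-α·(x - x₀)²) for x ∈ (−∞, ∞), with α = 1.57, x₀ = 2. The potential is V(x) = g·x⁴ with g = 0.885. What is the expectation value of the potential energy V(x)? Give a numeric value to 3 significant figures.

⟨V⟩ = ∫ V(x)·|χ|² dx.
Gaussian moments (u = x − x₀): ∫u^(2j)·e^(−2αu²) du = (2j−1)!!/(4α)^j · √(π/(2α)), odd powers integrate to 0; here √(π/(2α)) = 1.0003.
⟨V⟩ = 17.609.

17.6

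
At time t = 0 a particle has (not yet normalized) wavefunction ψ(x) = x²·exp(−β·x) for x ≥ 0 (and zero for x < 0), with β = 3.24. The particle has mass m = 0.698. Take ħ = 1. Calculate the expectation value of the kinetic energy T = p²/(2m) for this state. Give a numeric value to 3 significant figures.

T = −(ħ²/2m) d²/dx², so ⟨T⟩ = −(ħ²/2m) ∫ ψ*·ψ'' dx / ∫|ψ|² dx; with m = 0.698.
Differentiate x²·exp(−β·x) with the product rule; every integrand then reduces to terms xʲ·e^(−2βx) on [0, ∞), with ∫₀^∞ xʲ·e^(−2βx) dx = j!/(2β)^(j+1).
State is unnormalized: ∫|ψ|² dx = 0.0021006, and ∫ψ*·(−ħ²/2m · ψ'') dx = 0.0052653, so ⟨T⟩ = 0.0052653 / 0.0021006.
⟨T⟩ = 2.5066.

2.51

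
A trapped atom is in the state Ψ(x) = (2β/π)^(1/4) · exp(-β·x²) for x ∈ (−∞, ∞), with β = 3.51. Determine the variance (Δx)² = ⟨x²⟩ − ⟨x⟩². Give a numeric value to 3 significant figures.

0.0712

Compute ⟨x⟩ and ⟨x²⟩ separately, then (Δx)² = ⟨x²⟩ − ⟨x⟩².
Gaussian moments: ∫x^(2j)·e^(−2βx²) dx = (2j−1)!!/(4β)^j · √(π/(2β)), odd powers integrate to 0; here √(π/(2β)) = 0.66897.
⟨x⟩ = 0.0000 and ⟨x²⟩ = 0.071225.
(Δx)² = 0.071225 − (0.0000)² = 0.071225.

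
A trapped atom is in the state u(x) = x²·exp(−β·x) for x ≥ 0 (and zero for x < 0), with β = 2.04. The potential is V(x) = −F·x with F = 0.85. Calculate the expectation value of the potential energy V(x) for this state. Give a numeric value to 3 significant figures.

⟨V⟩ = ∫ V(x)·|u|² dx / ∫|u|² dx.
Every integrand reduces to terms xʲ·e^(−2βx) on [0, ∞); use ∫₀^∞ xʲ·e^(−2βx) dx = j!/(2β)^(j+1).
State is unnormalized: ∫|u|² dx = 0.021228, and ∫u*·V(x)·u dx = -0.022113, so ⟨V⟩ = -0.022113 / 0.021228.
⟨V⟩ = -1.0417.

-1.04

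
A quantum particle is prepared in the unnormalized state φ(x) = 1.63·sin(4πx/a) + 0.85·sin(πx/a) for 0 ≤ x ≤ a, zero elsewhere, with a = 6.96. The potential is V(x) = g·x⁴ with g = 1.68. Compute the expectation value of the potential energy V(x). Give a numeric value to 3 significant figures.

⟨V⟩ = ∫ V(x)·|φ|² dx / ∫|φ|² dx.
On 0 ≤ x ≤ a (j ≠ l): ∫sin²(jπx/a) dx = a/2, ∫sin(jπx/a)·sin(lπx/a) dx = 0; diagonal moments ∫x·sin²(jπx/a) dx = a²/4, ∫x²·sin²(jπx/a) dx = a³·(1/6 − 1/(4j²π²)); cross terms ∫x·sin(jπx/a)·sin(lπx/a) dx = 0 for j + l even and −4jla²/(π²(j² − l²)²) for j + l odd, ∫x²·sin(jπx/a)·sin(lπx/a) dx = (−1)^(j+l)·4jla³/(π²(j² − l²)²); higher powers the same way via product-to-sum and parts.
State is unnormalized: ∫|φ|² dx = 11.760, and ∫φ*·V(x)·φ dx = 7197.2, so ⟨V⟩ = 7197.2 / 11.760.
⟨V⟩ = 611.99.

612.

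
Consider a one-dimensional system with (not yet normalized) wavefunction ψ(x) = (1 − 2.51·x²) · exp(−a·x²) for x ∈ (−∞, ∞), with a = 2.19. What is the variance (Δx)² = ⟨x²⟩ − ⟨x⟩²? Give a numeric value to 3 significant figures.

Compute ⟨x⟩ and ⟨x²⟩ separately, then (Δx)² = ⟨x²⟩ − ⟨x⟩².
Expand each integrand as polynomial × e^(−2ax²) and use ∫x^(2j)·e^(−2ax²) dx = (2j−1)!!/(4a)^j · √(π/(2a)), odd powers → 0; here √(π/(2a)) = 0.84691.
Normalization: ∫|ψ|² dx = 0.57017.
⟨x⟩ = 0.0000 and ⟨x²⟩ = 0.086868.
(Δx)² = 0.086868 − (0.0000)² = 0.086868.

0.0869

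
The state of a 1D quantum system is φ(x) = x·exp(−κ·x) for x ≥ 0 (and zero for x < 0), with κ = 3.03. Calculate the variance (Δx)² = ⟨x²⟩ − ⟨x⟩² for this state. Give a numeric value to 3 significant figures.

Compute ⟨x⟩ and ⟨x²⟩ separately, then (Δx)² = ⟨x²⟩ − ⟨x⟩².
Every integrand reduces to terms xʲ·e^(−2κx) on [0, ∞); use ∫₀^∞ xʲ·e^(−2κx) dx = j!/(2κ)^(j+1).
Normalization: ∫|φ|² dx = 0.0089869.
⟨x⟩ = 0.49505 and ⟨x²⟩ = 0.32677.
(Δx)² = 0.32677 − (0.49505)² = 0.081691.

0.0817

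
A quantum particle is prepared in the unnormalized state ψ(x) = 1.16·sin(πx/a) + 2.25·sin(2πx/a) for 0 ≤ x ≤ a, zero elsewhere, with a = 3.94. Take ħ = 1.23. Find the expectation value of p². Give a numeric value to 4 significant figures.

3.242

p² ψ = −ħ² d²ψ/dx²; ⟨p²⟩ = −ħ² ∫ ψ*·ψ'' dx / ∫|ψ|² dx.
d²/dx² sin(jπx/a) = −(jπ/a)²·sin(jπx/a); on 0 ≤ x ≤ a, ∫sin²(jπx/a) dx = a/2 and ∫sin(jπx/a)·sin(lπx/a) dx = 0 for j ≠ l, so only diagonal terms survive in ∫|ψ|² and ∫ψ·ψ″; ∫ψ·ψ′ dx = [ψ²/2] between the walls = 0.
State is unnormalized: ∫|ψ|² dx = 12.624, and ∫ψ*·(−ħ² ψ'') dx = 40.921, so ⟨p²⟩ = 40.921 / 12.624.
⟨p²⟩ = 3.2416.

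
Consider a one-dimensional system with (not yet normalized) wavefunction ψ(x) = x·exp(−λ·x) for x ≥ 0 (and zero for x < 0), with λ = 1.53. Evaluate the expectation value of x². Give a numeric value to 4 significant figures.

⟨x²⟩ = ∫ x²·|ψ|² dx / ∫|ψ|² dx (integrals over the domain).
Every integrand reduces to terms xʲ·e^(−2λx) on [0, ∞); use ∫₀^∞ xʲ·e^(−2λx) dx = j!/(2λ)^(j+1).
State is unnormalized: ∫|ψ|² dx = 0.069802, and ∫ψ*·x²·ψ dx = 0.089455, so ⟨x²⟩ = 0.089455 / 0.069802.
⟨x²⟩ = 1.2816.

1.282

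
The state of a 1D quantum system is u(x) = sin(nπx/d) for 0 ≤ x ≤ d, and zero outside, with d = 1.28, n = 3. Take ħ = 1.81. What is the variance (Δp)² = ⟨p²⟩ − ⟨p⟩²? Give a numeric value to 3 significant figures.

Compute ⟨p⟩ and ⟨p²⟩ separately; (Δp)² = ⟨p²⟩ − ⟨p⟩².
d/dx sin(nπx/d) = (nπ/d)·cos(nπx/d) and d²/dx² sin(nπx/d) = −(nπ/d)²·sin(nπx/d); on 0 ≤ x ≤ d, ∫sin²(nπx/d) dx = d/2 and ∫sin(nπx/d)·cos(nπx/d) dx = 0.
Normalization: ∫|u|² dx = 0.64000.
⟨p⟩ = 0.0000 and ⟨p²⟩ = 177.61.
(Δp)² = 177.61 − (0.0000)² = 177.61.

178.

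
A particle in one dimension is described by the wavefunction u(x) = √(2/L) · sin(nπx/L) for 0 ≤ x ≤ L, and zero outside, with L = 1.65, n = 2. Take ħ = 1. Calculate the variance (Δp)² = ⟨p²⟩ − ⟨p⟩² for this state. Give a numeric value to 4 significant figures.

14.50

Compute ⟨p⟩ and ⟨p²⟩ separately; (Δp)² = ⟨p²⟩ − ⟨p⟩².
d/dx sin(nπx/L) = (nπ/L)·cos(nπx/L) and d²/dx² sin(nπx/L) = −(nπ/L)²·sin(nπx/L); on 0 ≤ x ≤ L, ∫sin²(nπx/L) dx = L/2 and ∫sin(nπx/L)·cos(nπx/L) dx = 0.
⟨p⟩ = 0.0000 and ⟨p²⟩ = 14.501.
(Δp)² = 14.501 − (0.0000)² = 14.501.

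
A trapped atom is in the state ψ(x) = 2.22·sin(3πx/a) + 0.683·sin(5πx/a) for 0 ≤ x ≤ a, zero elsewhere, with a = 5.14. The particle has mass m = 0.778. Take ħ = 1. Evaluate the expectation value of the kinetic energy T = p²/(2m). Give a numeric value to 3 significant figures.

T = −(ħ²/2m) d²/dx², so ⟨T⟩ = −(ħ²/2m) ∫ ψ*·ψ'' dx / ∫|ψ|² dx; with m = 0.778.
d²/dx² sin(jπx/a) = −(jπ/a)²·sin(jπx/a); on 0 ≤ x ≤ a, ∫sin²(jπx/a) dx = a/2 and ∫sin(jπx/a)·sin(lπx/a) dx = 0 for j ≠ l, so only diagonal terms survive in ∫|ψ|² and ∫ψ·ψ″; ∫ψ·ψ′ dx = [ψ²/2] between the walls = 0.
State is unnormalized: ∫|ψ|² dx = 13.865, and ∫ψ*·(−ħ²/2m · ψ'') dx = 34.564, so ⟨T⟩ = 34.564 / 13.865.
⟨T⟩ = 2.4929.

2.49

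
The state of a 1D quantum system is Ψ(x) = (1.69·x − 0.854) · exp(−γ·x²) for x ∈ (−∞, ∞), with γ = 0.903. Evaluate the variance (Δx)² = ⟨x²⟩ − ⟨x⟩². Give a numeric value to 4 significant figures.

Compute ⟨x⟩ and ⟨x²⟩ separately, then (Δx)² = ⟨x²⟩ − ⟨x⟩².
Expand each integrand as polynomial × e^(−2γx²) and use ∫x^(2j)·e^(−2γx²) dx = (2j−1)!!/(4γ)^j · √(π/(2γ)), odd powers → 0; here √(π/(2γ)) = 1.3189.
Normalization: ∫|Ψ|² dx = 2.0048.
⟨x⟩ = -0.52574 and ⟨x²⟩ = 0.56489.
(Δx)² = 0.56489 − (-0.52574)² = 0.28849.

0.2885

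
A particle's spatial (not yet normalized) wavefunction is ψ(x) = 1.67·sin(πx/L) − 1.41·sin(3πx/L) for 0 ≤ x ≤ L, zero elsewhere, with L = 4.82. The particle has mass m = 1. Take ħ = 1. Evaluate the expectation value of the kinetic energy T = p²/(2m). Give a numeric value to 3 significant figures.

0.920

T = −(ħ²/2m) d²/dx², so ⟨T⟩ = −(ħ²/2m) ∫ ψ*·ψ'' dx / ∫|ψ|² dx; with m = 1.
d²/dx² sin(jπx/L) = −(jπ/L)²·sin(jπx/L); on 0 ≤ x ≤ L, ∫sin²(jπx/L) dx = L/2 and ∫sin(jπx/L)·sin(lπx/L) dx = 0 for j ≠ l, so only diagonal terms survive in ∫|ψ|² and ∫ψ·ψ″; ∫ψ·ψ′ dx = [ψ²/2] between the walls = 0.
State is unnormalized: ∫|ψ|² dx = 11.513, and ∫ψ*·(−ħ²/2m · ψ'') dx = 10.587, so ⟨T⟩ = 10.587 / 11.513.
⟨T⟩ = 0.91962.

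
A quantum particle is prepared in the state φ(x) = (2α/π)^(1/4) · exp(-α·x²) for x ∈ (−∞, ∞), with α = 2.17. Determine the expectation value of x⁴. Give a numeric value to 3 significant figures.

0.0398

⟨x⁴⟩ = ∫ x⁴·|φ|² dx (integrals over the domain).
Gaussian moments: ∫x^(2j)·e^(−2αx²) dx = (2j−1)!!/(4α)^j · √(π/(2α)), odd powers integrate to 0; here √(π/(2α)) = 0.85081.
⟨x⁴⟩ = 0.039818.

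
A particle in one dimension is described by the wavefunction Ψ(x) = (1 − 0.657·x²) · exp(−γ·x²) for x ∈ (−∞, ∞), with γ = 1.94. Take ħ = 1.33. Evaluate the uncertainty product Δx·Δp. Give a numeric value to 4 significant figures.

Δx = √(⟨x²⟩−⟨x⟩²), Δp = √(⟨p²⟩−⟨p⟩²).
Expand each integrand as polynomial × e^(−2γx²) and use ∫x^(2j)·e^(−2γx²) dx = (2j−1)!!/(4γ)^j · √(π/(2γ)), odd powers → 0; here √(π/(2γ)) = 0.89983. Differentiate with the product rule, d/dx e^(−γx²) = −2γx·e^(−γx²).
Normalization: ∫|Ψ|² dx = 0.76681.
⟨x⟩ = 0.0000, ⟨x²⟩ = 0.090661 ⇒ Δx = 0.30110.
⟨p⟩ = 0.0000, ⟨p²⟩ = 4.9109 ⇒ Δp = 2.2161.
Δx·Δp = 0.66725.

0.6673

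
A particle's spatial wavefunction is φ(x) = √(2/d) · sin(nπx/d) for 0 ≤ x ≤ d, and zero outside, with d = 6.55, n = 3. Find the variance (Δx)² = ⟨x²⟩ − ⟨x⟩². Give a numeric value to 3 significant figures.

3.33

Compute ⟨x⟩ and ⟨x²⟩ separately, then (Δx)² = ⟨x²⟩ − ⟨x⟩².
With sin²θ = (1 − cos2θ)/2 on 0 ≤ x ≤ d: ∫sin²(nπx/d) dx = d/2, ∫x·sin²(nπx/d) dx = d²/4, ∫x²·sin²(nπx/d) dx = d³·(1/6 − 1/(4n²π²)); higher powers xᵏ the same way, integrating xᵏ·cos(2nπx/d) by parts.
⟨x⟩ = 3.2750 and ⟨x²⟩ = 14.059.
(Δx)² = 14.059 − (3.2750)² = 3.3337.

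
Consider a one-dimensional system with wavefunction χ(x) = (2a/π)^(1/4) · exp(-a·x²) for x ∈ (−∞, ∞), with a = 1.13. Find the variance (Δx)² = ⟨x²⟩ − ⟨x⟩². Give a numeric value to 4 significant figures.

0.2212

Compute ⟨x⟩ and ⟨x²⟩ separately, then (Δx)² = ⟨x²⟩ − ⟨x⟩².
Gaussian moments: ∫x^(2j)·e^(−2ax²) dx = (2j−1)!!/(4a)^j · √(π/(2a)), odd powers integrate to 0; here √(π/(2a)) = 1.1790.
⟨x⟩ = 0.0000 and ⟨x²⟩ = 0.22124.
(Δx)² = 0.22124 − (0.0000)² = 0.22124.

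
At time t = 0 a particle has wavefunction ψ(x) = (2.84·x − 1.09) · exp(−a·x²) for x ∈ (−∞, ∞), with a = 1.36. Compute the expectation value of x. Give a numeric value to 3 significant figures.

-0.426

⟨x⟩ = ∫ x·|ψ|² dx / ∫|ψ|² dx (integrals over the domain).
Expand each integrand as polynomial × e^(−2ax²) and use ∫x^(2j)·e^(−2ax²) dx = (2j−1)!!/(4a)^j · √(π/(2a)), odd powers → 0; here √(π/(2a)) = 1.0747.
State is unnormalized: ∫|ψ|² dx = 2.8703, and ∫ψ*·x·ψ dx = -1.2231, so ⟨x⟩ = -1.2231 / 2.8703.
⟨x⟩ = -0.42613.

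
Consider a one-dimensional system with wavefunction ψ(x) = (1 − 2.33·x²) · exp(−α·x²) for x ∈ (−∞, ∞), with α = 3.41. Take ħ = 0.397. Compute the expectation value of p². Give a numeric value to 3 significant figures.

1.11

p² ψ = −ħ² d²ψ/dx²; ⟨p²⟩ = −ħ² ∫ ψ*·ψ'' dx / ∫|ψ|² dx.
Expand each integrand as polynomial × e^(−2αx²) and use ∫x^(2j)·e^(−2αx²) dx = (2j−1)!!/(4α)^j · √(π/(2α)), odd powers → 0; here √(π/(2α)) = 0.67871. Differentiate with the product rule, d/dx e^(−αx²) = −2αx·e^(−αx²).
State is unnormalized: ∫|ψ|² dx = 0.50625, and ∫ψ*·(−ħ² ψ'') dx = 0.56390, so ⟨p²⟩ = 0.56390 / 0.50625.
⟨p²⟩ = 1.1139.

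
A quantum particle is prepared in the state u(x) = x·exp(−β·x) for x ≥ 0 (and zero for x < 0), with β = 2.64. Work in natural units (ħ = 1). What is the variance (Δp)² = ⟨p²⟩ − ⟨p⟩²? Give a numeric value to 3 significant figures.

6.97

Compute ⟨p⟩ and ⟨p²⟩ separately; (Δp)² = ⟨p²⟩ − ⟨p⟩².
Differentiate x·exp(−β·x) with the product rule; every integrand then reduces to terms xʲ·e^(−2βx) on [0, ∞), with ∫₀^∞ xʲ·e^(−2βx) dx = j!/(2β)^(j+1).
Normalization: ∫|u|² dx = 0.013587.
⟨p⟩ = 0.0000 and ⟨p²⟩ = 6.9696.
(Δp)² = 6.9696 − (0.0000)² = 6.9696.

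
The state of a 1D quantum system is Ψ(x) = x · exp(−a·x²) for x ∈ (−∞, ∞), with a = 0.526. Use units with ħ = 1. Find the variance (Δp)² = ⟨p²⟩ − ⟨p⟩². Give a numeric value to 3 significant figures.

Compute ⟨p⟩ and ⟨p²⟩ separately; (Δp)² = ⟨p²⟩ − ⟨p⟩².
Expand each integrand as polynomial × e^(−2ax²) and use ∫x^(2j)·e^(−2ax²) dx = (2j−1)!!/(4a)^j · √(π/(2a)), odd powers → 0; here √(π/(2a)) = 1.7281. Differentiate with the product rule, d/dx e^(−ax²) = −2ax·e^(−ax²).
Normalization: ∫|Ψ|² dx = 0.82134.
⟨p⟩ = 0.0000 and ⟨p²⟩ = 1.5780.
(Δp)² = 1.5780 − (0.0000)² = 1.5780.

1.58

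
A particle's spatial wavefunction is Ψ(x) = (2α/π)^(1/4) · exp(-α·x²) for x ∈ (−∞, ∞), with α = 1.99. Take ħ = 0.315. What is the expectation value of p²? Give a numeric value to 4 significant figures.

0.1975

p² Ψ = −ħ² d²Ψ/dx²; ⟨p²⟩ = −ħ² ∫ Ψ*·Ψ'' dx.
Gaussian moments: ∫x^(2j)·e^(−2αx²) dx = (2j−1)!!/(4α)^j · √(π/(2α)), odd powers integrate to 0; here √(π/(2α)) = 0.88845. Derivatives: d/dx e^(−αx²) = −2αx·e^(−αx²), d²/dx² e^(−αx²) = (4α²x² − 2α)·e^(−αx²).
⟨p²⟩ = 0.19746.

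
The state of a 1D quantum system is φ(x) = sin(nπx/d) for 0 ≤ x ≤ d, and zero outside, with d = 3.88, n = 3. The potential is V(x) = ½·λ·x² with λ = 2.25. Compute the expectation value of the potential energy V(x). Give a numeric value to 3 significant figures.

5.55

⟨V⟩ = ∫ V(x)·|φ|² dx / ∫|φ|² dx.
With sin²θ = (1 − cos2θ)/2 on 0 ≤ x ≤ d: ∫sin²(nπx/d) dx = d/2, ∫x·sin²(nπx/d) dx = d²/4, ∫x²·sin²(nπx/d) dx = d³·(1/6 − 1/(4n²π²)); higher powers xᵏ the same way, integrating xᵏ·cos(2nπx/d) by parts.
State is unnormalized: ∫|φ|² dx = 1.9400, and ∫φ*·V(x)·φ dx = 10.767, so ⟨V⟩ = 10.767 / 1.9400.
⟨V⟩ = 5.5501.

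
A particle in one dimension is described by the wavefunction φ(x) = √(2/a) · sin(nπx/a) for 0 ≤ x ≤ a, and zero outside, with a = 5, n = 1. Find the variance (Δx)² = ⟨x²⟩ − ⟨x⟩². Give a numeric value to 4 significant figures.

0.8168

Compute ⟨x⟩ and ⟨x²⟩ separately, then (Δx)² = ⟨x²⟩ − ⟨x⟩².
With sin²θ = (1 − cos2θ)/2 on 0 ≤ x ≤ a: ∫sin²(nπx/a) dx = a/2, ∫x·sin²(nπx/a) dx = a²/4, ∫x²·sin²(nπx/a) dx = a³·(1/6 − 1/(4n²π²)); higher powers xᵏ the same way, integrating xᵏ·cos(2nπx/a) by parts.
⟨x⟩ = 2.5000 and ⟨x²⟩ = 7.0668.
(Δx)² = 7.0668 − (2.5000)² = 0.81682.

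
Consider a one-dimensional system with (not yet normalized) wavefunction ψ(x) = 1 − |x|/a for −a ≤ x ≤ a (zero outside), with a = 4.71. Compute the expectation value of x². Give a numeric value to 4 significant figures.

⟨x²⟩ = ∫ x²·|ψ|² dx / ∫|ψ|² dx (integrals over the domain).
ψ is even, so ∫ over [−a, a] = 2∫₀ᵃ with ψ = 1 − x/a there: ∫₀ᵃ (1 − x/a)² dx = a/3, ∫₀ᵃ x²(1 − x/a)² dx = a³/30, ∫₀ᵃ x⁴(1 − x/a)² dx = a⁵/105.
State is unnormalized: ∫|ψ|² dx = 3.1400, and ∫ψ*·x²·ψ dx = 6.9658, so ⟨x²⟩ = 6.9658 / 3.1400.
⟨x²⟩ = 2.2184.

2.218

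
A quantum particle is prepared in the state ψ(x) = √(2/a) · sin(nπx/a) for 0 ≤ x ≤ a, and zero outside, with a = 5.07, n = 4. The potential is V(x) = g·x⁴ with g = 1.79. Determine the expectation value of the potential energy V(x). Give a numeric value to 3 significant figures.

229.

⟨V⟩ = ∫ V(x)·|ψ|² dx.
With sin²θ = (1 − cos2θ)/2 on 0 ≤ x ≤ a: ∫sin²(nπx/a) dx = a/2, ∫x·sin²(nπx/a) dx = a²/4, ∫x²·sin²(nπx/a) dx = a³·(1/6 − 1/(4n²π²)); higher powers xᵏ the same way, integrating xᵏ·cos(2nπx/a) by parts.
⟨V⟩ = 229.13.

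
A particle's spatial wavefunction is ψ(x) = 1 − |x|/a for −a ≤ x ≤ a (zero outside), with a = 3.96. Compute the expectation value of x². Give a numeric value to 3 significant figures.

⟨x²⟩ = ∫ x²·|ψ|² dx / ∫|ψ|² dx (integrals over the domain).
ψ is even, so ∫ over [−a, a] = 2∫₀ᵃ with ψ = 1 − x/a there: ∫₀ᵃ (1 − x/a)² dx = a/3, ∫₀ᵃ x²(1 − x/a)² dx = a³/30, ∫₀ᵃ x⁴(1 − x/a)² dx = a⁵/105.
State is unnormalized: ∫|ψ|² dx = 2.6400, and ∫ψ*·x²·ψ dx = 4.1399, so ⟨x²⟩ = 4.1399 / 2.6400.
⟨x²⟩ = 1.5682.

1.57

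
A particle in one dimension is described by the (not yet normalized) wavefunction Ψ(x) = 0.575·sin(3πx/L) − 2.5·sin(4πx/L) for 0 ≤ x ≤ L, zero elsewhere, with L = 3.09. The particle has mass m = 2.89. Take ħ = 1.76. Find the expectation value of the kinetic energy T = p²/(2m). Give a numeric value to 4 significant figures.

T = −(ħ²/2m) d²/dx², so ⟨T⟩ = −(ħ²/2m) ∫ Ψ*·Ψ'' dx / ∫|Ψ|² dx; with m = 2.89.
d²/dx² sin(jπx/L) = −(jπ/L)²·sin(jπx/L); on 0 ≤ x ≤ L, ∫sin²(jπx/L) dx = L/2 and ∫sin(jπx/L)·sin(lπx/L) dx = 0 for j ≠ l, so only diagonal terms survive in ∫|Ψ|² and ∫Ψ·Ψ″; ∫Ψ·Ψ′ dx = [Ψ²/2] between the walls = 0.
State is unnormalized: ∫|Ψ|² dx = 10.167, and ∫Ψ*·(−ħ²/2m · Ψ'') dx = 88.134, so ⟨T⟩ = 88.134 / 10.167.
⟨T⟩ = 8.6686.

8.669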